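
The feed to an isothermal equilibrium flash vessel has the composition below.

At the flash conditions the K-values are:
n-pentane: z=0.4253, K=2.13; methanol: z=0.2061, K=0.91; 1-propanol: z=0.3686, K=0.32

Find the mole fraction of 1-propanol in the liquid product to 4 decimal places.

Rachford–Rice: g(V/F) = Σ zᵢ(Kᵢ−1)/(1+V/F(Kᵢ−1)) = 0.
g(0) = ΣzᵢKᵢ − 1 = 0.2114 and g(1) = 1 − Σzᵢ/Kᵢ = -0.5780, so a root lies in (0, 1).
Newton iteration, V/F⁰ = 0.46:
  V/F = 0.4600: g = -0.06787, g' = -0.5978 → V/F = 0.3465
  V/F = 0.3465: g = -0.00168, g' = -0.5739 → V/F = 0.3436
Converged at V/F = 0.3436.
Compositions from xᵢ = zᵢ/(1+V/F(Kᵢ−1)), yᵢ = Kᵢxᵢ:
  n-pentane: x = 0.3064, y = 0.6526
  methanol: x = 0.2127, y = 0.1935
  1-propanol: x = 0.4810, y = 0.1539

x_1-propanol = 0.4810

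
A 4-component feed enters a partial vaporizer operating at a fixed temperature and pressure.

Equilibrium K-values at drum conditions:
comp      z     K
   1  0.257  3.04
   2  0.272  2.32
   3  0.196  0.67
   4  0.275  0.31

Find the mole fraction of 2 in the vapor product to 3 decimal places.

Rachford–Rice: g(ψ) = Σ zᵢ(Kᵢ−1)/(1+ψ(Kᵢ−1)) = 0.
Feasibility: ΣzᵢKᵢ = 1.629, Σzᵢ/Kᵢ = 1.381 — both > 1, two phases present.
Newton–Raphson from ψ = 0.37:
  ψ = 0.370: g = 0.2115, g' = -0.825 → ψ = 0.626
  ψ = 0.626: g = 0.0110, g' = -0.788 → ψ = 0.640
Converged at ψ = 0.640.
Compositions from xᵢ = zᵢ/(1+ψ(Kᵢ−1)), yᵢ = Kᵢxᵢ:
  1: x = 0.111, y = 0.339
  2: x = 0.147, y = 0.342
  3: x = 0.249, y = 0.166
  4: x = 0.493, y = 0.153

y_2 = 0.342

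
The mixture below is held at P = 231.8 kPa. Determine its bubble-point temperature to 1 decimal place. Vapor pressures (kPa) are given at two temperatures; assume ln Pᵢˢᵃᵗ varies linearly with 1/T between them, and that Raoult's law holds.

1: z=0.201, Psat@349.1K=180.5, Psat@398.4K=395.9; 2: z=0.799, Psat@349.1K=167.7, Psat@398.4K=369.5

T = 366.8 K

Bubble-point temperature: ΣzᵢPᵢˢᵃᵗ(T) = P. Interpolate ln Pᵢˢᵃᵗ = aᵢ + bᵢ/T.
  T = 349.1 K: ΣzᵢPᵢˢᵃᵗ = 170.27 kPa
  T = 398.4 K: ΣzᵢPᵢˢᵃᵗ = 374.81 kPa
  T = 373.8 K: ΣzᵢPᵢˢᵃᵗ = 259.49 kPa
  T = 361.5 K: ΣzᵢPᵢˢᵃᵗ = 211.90 kPa
  T = 367.6 K: ΣzᵢPᵢˢᵃᵗ = 234.70 kPa
  T = 364.6 K: ΣzᵢPᵢˢᵃᵗ = 223.29 kPa
  T = 366.1 K: ΣzᵢPᵢˢᵃᵗ = 228.94 kPa
Interpolating between 366.1 K and 367.6 K gives T ≈ 366.8 K.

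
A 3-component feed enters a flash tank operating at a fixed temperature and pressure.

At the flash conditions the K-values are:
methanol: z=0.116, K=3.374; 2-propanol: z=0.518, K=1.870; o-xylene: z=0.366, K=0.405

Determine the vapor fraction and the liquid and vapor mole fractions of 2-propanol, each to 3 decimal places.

Newton–Raphson from ψ = 0.5:
  ψ = 0.500: g = 0.1300, g' = -0.590 → ψ = 0.720
  ψ = 0.720: g = -0.0025, g' = -0.634 → ψ = 0.716
Converged at ψ = 0.716.
Compositions from xᵢ = zᵢ/(1+ψ(Kᵢ−1)), yᵢ = Kᵢxᵢ:
  methanol: x = 0.043, y = 0.145
  2-propanol: x = 0.319, y = 0.597
  o-xylene: x = 0.638, y = 0.258

ψ = 0.716, x_2-propanol = 0.319, y_2-propanol = 0.597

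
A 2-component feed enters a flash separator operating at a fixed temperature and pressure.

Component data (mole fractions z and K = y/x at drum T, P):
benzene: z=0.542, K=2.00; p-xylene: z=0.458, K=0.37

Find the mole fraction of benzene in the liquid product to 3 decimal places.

Newton–Raphson from ψ = 0.5:
  ψ = 0.500: g = -0.0599, g' = -0.628 → ψ = 0.405
  ψ = 0.405: g = -0.0014, g' = -0.602 → ψ = 0.402
Converged at ψ = 0.402.
Compositions from xᵢ = zᵢ/(1+ψ(Kᵢ−1)), yᵢ = Kᵢxᵢ:
  benzene: x = 0.387, y = 0.773
  p-xylene: x = 0.613, y = 0.227

x_benzene = 0.387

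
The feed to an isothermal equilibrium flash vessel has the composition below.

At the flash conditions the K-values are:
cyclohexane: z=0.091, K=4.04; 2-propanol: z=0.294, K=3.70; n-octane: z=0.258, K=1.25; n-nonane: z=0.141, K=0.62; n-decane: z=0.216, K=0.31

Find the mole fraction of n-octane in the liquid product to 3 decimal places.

x_n-octane = 0.216

Material balance + equilibrium reduce to Σ zᵢ(Kᵢ−1)/(1+V/F(Kᵢ−1)) = 0.
Feasibility: ΣzᵢKᵢ = 1.932, Σzᵢ/Kᵢ = 1.233 — both > 1, two phases present.
Iterate (Newton) starting at V/F = 0.5:
  V/F = 0.500: g = 0.2112, g' = -0.804 → V/F = 0.763
  V/F = 0.763: g = 0.0070, g' = -0.815 → V/F = 0.771
Converged at V/F = 0.771.
Compositions from xᵢ = zᵢ/(1+V/F(Kᵢ−1)), yᵢ = Kᵢxᵢ:
  cyclohexane: x = 0.027, y = 0.110
  2-propanol: x = 0.095, y = 0.353
  n-octane: x = 0.216, y = 0.270
  n-nonane: x = 0.199, y = 0.124
  n-decane: x = 0.462, y = 0.143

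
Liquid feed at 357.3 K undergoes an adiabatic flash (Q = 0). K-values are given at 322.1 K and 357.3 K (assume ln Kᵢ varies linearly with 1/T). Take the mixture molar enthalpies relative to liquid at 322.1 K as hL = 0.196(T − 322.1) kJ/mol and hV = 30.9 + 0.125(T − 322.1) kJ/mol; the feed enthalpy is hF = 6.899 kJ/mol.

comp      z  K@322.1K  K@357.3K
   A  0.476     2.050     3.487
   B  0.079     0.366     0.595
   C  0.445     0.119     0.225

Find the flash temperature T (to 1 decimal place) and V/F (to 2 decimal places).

Adiabatic flash: solve Rachford–Rice at each trial T, then check hF = ψ·hV(T) + (1−ψ)·hL(T).
  T = 322.1 K: K = (2.050, 0.366, 0.119), RR gives ψ = 0.065, H_out = 2.000 kJ/mol
  T = 357.3 K: K = (3.487, 0.595, 0.225), RR gives ψ = 0.442, H_out = 19.461 kJ/mol
  T = 339.7 K: K = (2.711, 0.473, 0.166), RR gives ψ = 0.295, H_out = 12.193 kJ/mol
  T = 330.9 K: K = (2.366, 0.417, 0.141), RR gives ψ = 0.197, H_out = 7.702 kJ/mol
  T = 326.5 K: K = (2.205, 0.391, 0.130), RR gives ψ = 0.137, H_out = 5.054 kJ/mol
  T = 328.7 K: K = (2.284, 0.404, 0.135), RR gives ψ = 0.168, H_out = 6.421 kJ/mol
Linear interpolation between T = 328.7 (H_out = 6.421) and T = 330.9 (H_out = 7.702) on hF = 6.899 gives T ≈ 329.5 K, at which ψ = 0.18.

T = 329.5 K, V/F = 0.18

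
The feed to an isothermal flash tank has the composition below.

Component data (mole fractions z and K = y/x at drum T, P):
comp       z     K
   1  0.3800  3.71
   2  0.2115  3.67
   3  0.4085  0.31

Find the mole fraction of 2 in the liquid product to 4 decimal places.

Material balance + equilibrium reduce to Σ zᵢ(Kᵢ−1)/(1+V/F(Kᵢ−1)) = 0.
Feasibility: ΣzᵢKᵢ = 2.3126, Σzᵢ/Kᵢ = 1.4778 — both > 1, two phases present.
Newton iteration, V/F⁰ = 0.5:
  V/F = 0.5000: g = 0.24880, g' = -1.2331 → V/F = 0.7018
  V/F = 0.7018: g = 0.00490, g' = -1.2451 → V/F = 0.7057
Converged at V/F = 0.7057.
Compositions from xᵢ = zᵢ/(1+V/F(Kᵢ−1)), yᵢ = Kᵢxᵢ:
  1: x = 0.1305, y = 0.4841
  2: x = 0.0733, y = 0.2691
  3: x = 0.7962, y = 0.2468

x_2 = 0.0733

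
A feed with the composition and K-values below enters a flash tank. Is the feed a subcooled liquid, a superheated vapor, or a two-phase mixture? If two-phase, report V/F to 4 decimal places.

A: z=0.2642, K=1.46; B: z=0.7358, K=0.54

subcooled liquid

ΣzᵢKᵢ = 0.7831; Σzᵢ/Kᵢ = 1.5436.
Since ΣzᵢKᵢ < 1 the mixture is below its bubble point — single liquid phase.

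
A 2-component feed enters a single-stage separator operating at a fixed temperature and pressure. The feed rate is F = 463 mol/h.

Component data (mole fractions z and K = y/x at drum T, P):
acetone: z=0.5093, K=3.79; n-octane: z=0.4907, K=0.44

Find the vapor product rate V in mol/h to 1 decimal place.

V = 339.7 mol/h

Let β = V/F and solve Σ zᵢ(Kᵢ−1)/(1+β(Kᵢ−1)) = 0.
Feasibility: ΣzᵢKᵢ = 2.1462, Σzᵢ/Kᵢ = 1.2496 — both > 1, two phases present.
Binary case is linear: z₁(K₁−1)(1+β(K₂−1)) + z₂(K₂−1)(1+β(K₁−1)) = 0
⇒ β = [z₁(K₁−1)+z₂(K₂−1)] / [−(K₁−1)(K₂−1)] = 1.14615/1.56240 = 0.7336
Then V = β·F = 0.7336·463 = 339.7 mol/h and L = F − V = 123.3 mol/h.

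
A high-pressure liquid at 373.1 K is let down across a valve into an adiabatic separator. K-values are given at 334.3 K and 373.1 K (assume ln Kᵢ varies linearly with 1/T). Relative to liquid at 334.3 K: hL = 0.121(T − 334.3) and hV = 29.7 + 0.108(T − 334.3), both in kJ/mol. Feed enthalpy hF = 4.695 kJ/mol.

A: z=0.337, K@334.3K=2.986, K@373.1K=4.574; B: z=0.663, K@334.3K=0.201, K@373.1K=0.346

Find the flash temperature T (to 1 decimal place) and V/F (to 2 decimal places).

T = 340.5 K, V/F = 0.13

Adiabatic flash: solve Rachford–Rice at each trial T, then check hF = ψ·hV(T) + (1−ψ)·hL(T).
  T = 334.3 K: K = (2.986, 0.201), RR gives ψ = 0.088, H_out = 2.612 kJ/mol
  T = 373.1 K: K = (4.574, 0.346), RR gives ψ = 0.330, H_out = 14.323 kJ/mol
  T = 353.7 K: K = (3.739, 0.268), RR gives ψ = 0.218, H_out = 8.771 kJ/mol
  T = 344.0 K: K = (3.352, 0.233), RR gives ψ = 0.157, H_out = 5.829 kJ/mol
  T = 339.1 K: K = (3.164, 0.216), RR gives ψ = 0.124, H_out = 4.249 kJ/mol
  T = 341.6 K: K = (3.259, 0.225), RR gives ψ = 0.141, H_out = 5.065 kJ/mol
  T = 340.4 K: K = (3.214, 0.221), RR gives ψ = 0.133, H_out = 4.676 kJ/mol
Linear interpolation between T = 340.4 (H_out = 4.676) and T = 341.6 (H_out = 5.065) on hF = 4.695 gives T ≈ 340.5 K, at which ψ = 0.13.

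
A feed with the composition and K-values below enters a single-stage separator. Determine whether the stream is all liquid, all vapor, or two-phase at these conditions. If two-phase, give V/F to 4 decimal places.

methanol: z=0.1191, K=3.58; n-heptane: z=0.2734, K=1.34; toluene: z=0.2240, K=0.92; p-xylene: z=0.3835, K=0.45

two-phase, V/F = 0.2705

ΣzᵢKᵢ = 1.1714; Σzᵢ/Kᵢ = 1.3330.
Both exceed 1, so a two-phase solution exists.
Let ψ = V/F and solve Σ zᵢ(Kᵢ−1)/(1+ψ(Kᵢ−1)) = 0.
Newton iteration, ψ⁰ = 0.5:
  ψ = 0.5000: g = -0.09597, g' = -0.3965 → ψ = 0.2580
  ψ = 0.2580: g = 0.00585, g' = -0.4715 → ψ = 0.2704
  ψ = 0.2704: g = 0.00005, g' = -0.4632 → ψ = 0.2705
Converged at ψ = 0.2705.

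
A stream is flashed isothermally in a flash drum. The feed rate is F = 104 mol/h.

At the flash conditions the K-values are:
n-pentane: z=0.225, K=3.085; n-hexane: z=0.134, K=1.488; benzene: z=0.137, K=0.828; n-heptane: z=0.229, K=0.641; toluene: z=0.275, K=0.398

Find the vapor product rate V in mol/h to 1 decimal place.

Rachford–Rice: g(V/F) = Σ zᵢ(Kᵢ−1)/(1+V/F(Kᵢ−1)) = 0.
g(0) = ΣzᵢKᵢ − 1 = 0.263 and g(1) = 1 − Σzᵢ/Kᵢ = -0.377, so a root lies in (0, 1).
Iterate (Newton) starting at V/F = 0.35:
  V/F = 0.350: g = -0.0018, g' = -0.553 → V/F = 0.347
Converged at V/F = 0.347.
Then V = V/F·F = 0.3468·104 = 36.1 mol/h and L = F − V = 67.9 mol/h.

V = 36.1 mol/h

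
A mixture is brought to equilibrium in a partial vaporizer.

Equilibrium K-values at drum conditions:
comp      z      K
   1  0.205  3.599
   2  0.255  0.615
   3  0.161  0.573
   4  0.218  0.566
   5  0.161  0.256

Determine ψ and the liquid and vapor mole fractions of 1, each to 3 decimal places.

Let ψ = V/F and solve Σ zᵢ(Kᵢ−1)/(1+ψ(Kᵢ−1)) = 0.
Check two-phase: ΣzᵢKᵢ = 1.151 > 1 and Σzᵢ/Kᵢ = 1.767 > 1, so g(0) = 0.151 > 0 and g(1) = -0.767 < 0.
Iterate (Newton) starting at ψ = 0.5:
  ψ = 0.500: g = -0.2889, g' = -0.660 → ψ = 0.062
  ψ = 0.062: g = 0.0642, g' = -1.237 → ψ = 0.114
  ψ = 0.114: g = 0.0052, g' = -1.048 → ψ = 0.119
Converged at ψ = 0.119.
Compositions from xᵢ = zᵢ/(1+ψ(Kᵢ−1)), yᵢ = Kᵢxᵢ:
  1: x = 0.156, y = 0.563
  2: x = 0.267, y = 0.164
  3: x = 0.170, y = 0.097
  4: x = 0.230, y = 0.130
  5: x = 0.177, y = 0.045

ψ = 0.119, x_1 = 0.156, y_1 = 0.563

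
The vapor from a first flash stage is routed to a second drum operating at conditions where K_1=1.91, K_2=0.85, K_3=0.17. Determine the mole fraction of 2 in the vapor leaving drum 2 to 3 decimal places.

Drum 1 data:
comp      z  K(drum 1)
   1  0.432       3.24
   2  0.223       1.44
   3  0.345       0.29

Drum 1:
Newton iteration, ψ₁⁰ = 0.66:
  ψ₁ = 0.660: g = 0.0055, g' = -0.995 → ψ₁ = 0.666
Converged at ψ₁ = 0.666.
Drum-1 compositions:
  1: x = 0.173, y = 0.562
  2: x = 0.172, y = 0.248
  3: x = 0.654, y = 0.190
Drum-2 feed = drum-1 vapor: z₂ = (0.5619, 0.2484, 0.1897).
Drum 2:
Rachford–Rice: g(ψ₂) = Σ zᵢ(Kᵢ−1)/(1+ψ₂(Kᵢ−1)) = 0.
g(0) = ΣzᵢKᵢ − 1 = 0.317 and g(1) = 1 − Σzᵢ/Kᵢ = -0.702, so a root lies in (0, 1).
Newton–Raphson from ψ₂ = 0.5:
  ψ₂ = 0.500: g = 0.0421, g' = -0.608 → ψ₂ = 0.569
  ψ₂ = 0.569: g = -0.0022, g' = -0.678 → ψ₂ = 0.566
Converged at ψ₂ = 0.566.
  1: x = 0.371, y = 0.708
  2: x = 0.271, y = 0.231
  3: x = 0.358, y = 0.061

y_2 (drum 2) = 0.231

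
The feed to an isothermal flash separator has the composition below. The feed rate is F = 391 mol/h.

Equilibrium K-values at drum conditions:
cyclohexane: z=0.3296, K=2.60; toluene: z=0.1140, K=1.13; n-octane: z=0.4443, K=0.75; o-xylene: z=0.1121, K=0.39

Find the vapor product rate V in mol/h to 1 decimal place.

Rachford–Rice: g(β) = Σ zᵢ(Kᵢ−1)/(1+β(Kᵢ−1)) = 0.
Check two-phase: ΣzᵢKᵢ = 1.3627 > 1 and Σzᵢ/Kᵢ = 1.1075 > 1, so g(0) = 0.3627 > 0 and g(1) = -0.1075 < 0.
Newton–Raphson from β = 0.5:
  β = 0.5000: g = 0.08156, g' = -0.3847 → β = 0.7120
  β = 0.7120: g = 0.00408, g' = -0.3574 → β = 0.7234
Converged at β = 0.7234.
Then V = β·F = 0.7234·391 = 282.8 mol/h and L = F − V = 108.2 mol/h.

V = 282.8 mol/h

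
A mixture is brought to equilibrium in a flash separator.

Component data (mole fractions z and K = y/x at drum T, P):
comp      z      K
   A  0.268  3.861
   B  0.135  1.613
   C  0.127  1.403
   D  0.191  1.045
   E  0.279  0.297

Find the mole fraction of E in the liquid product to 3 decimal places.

x_E = 0.527

Rachford–Rice: g(V/F) = Σ zᵢ(Kᵢ−1)/(1+V/F(Kᵢ−1)) = 0.
Feasibility: ΣzᵢKᵢ = 1.713, Σzᵢ/Kᵢ = 1.366 — both > 1, two phases present.
Newton iteration, V/F⁰ = 0.5:
  V/F = 0.500: g = 0.1274, g' = -0.744 → V/F = 0.671
  V/F = 0.671: g = -0.0016, g' = -0.790 → V/F = 0.669
Converged at V/F = 0.669.
Compositions from xᵢ = zᵢ/(1+V/F(Kᵢ−1)), yᵢ = Kᵢxᵢ:
  A: x = 0.092, y = 0.355
  B: x = 0.096, y = 0.154
  C: x = 0.100, y = 0.140
  D: x = 0.185, y = 0.194
  E: x = 0.527, y = 0.156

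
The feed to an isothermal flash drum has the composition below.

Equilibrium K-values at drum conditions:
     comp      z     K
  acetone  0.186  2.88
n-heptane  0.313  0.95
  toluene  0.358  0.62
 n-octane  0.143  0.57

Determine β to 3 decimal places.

β = 0.257

Let β = V/F and solve Σ zᵢ(Kᵢ−1)/(1+β(Kᵢ−1)) = 0.
Feasibility: ΣzᵢKᵢ = 1.136, Σzᵢ/Kᵢ = 1.222 — both > 1, two phases present.
Iterate (Newton) starting at β = 0.42:
  β = 0.420: g = -0.0575, g' = -0.319 → β = 0.240
  β = 0.240: g = 0.0071, g' = -0.409 → β = 0.257
Converged at β = 0.257.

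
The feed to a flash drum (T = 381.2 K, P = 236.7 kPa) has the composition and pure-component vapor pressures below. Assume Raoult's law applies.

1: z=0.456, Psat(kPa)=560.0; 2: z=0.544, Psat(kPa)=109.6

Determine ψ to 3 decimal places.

ψ = 0.451

Raoult's law: Kᵢ = Pᵢˢᵃᵗ/P = Pᵢˢᵃᵗ/236.7.
  K_1 = 560.0/236.7 = 2.36586, K_2 = 109.6/236.7 = 0.46303
Material balance + equilibrium reduce to Σ zᵢ(Kᵢ−1)/(1+ψ(Kᵢ−1)) = 0.
g(0) = ΣzᵢKᵢ − 1 = 0.331 and g(1) = 1 − Σzᵢ/Kᵢ = -0.368, so a root lies in (0, 1).
Newton iteration, ψ⁰ = 0.35:
  ψ = 0.350: g = 0.0617, g' = -0.627 → ψ = 0.448
  ψ = 0.448: g = 0.0016, g' = -0.599 → ψ = 0.451
Converged at ψ = 0.451.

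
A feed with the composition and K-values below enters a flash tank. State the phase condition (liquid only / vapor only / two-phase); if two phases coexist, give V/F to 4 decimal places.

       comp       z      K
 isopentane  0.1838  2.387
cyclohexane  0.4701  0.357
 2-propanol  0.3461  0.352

ΣzᵢKᵢ = 0.7284; Σzᵢ/Kᵢ = 2.3770.
Since ΣzᵢKᵢ < 1 the mixture is below its bubble point — single liquid phase.

liquid only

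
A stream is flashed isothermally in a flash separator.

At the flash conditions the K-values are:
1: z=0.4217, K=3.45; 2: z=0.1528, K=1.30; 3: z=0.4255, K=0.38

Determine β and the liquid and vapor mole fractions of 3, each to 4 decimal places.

Let β = V/F and solve Σ zᵢ(Kᵢ−1)/(1+β(Kᵢ−1)) = 0.
Feasibility: ΣzᵢKᵢ = 1.8152, Σzᵢ/Kᵢ = 1.3595 — both > 1, two phases present.
Newton iteration, β⁰ = 0.5:
  β = 0.5000: g = 0.12187, g' = -0.8652 → β = 0.6409
  β = 0.6409: g = 0.00271, g' = -0.8432 → β = 0.6441
Converged at β = 0.6441.
Compositions from xᵢ = zᵢ/(1+β(Kᵢ−1)), yᵢ = Kᵢxᵢ:
  1: x = 0.1636, y = 0.5643
  2: x = 0.1281, y = 0.1665
  3: x = 0.7084, y = 0.2692

β = 0.6441, x_3 = 0.7084, y_3 = 0.2692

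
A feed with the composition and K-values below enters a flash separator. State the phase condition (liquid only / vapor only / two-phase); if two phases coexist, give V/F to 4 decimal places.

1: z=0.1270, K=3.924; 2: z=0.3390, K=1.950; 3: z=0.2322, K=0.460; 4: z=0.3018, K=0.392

ΣzᵢKᵢ = 1.3845; Σzᵢ/Kᵢ = 1.4809.
Both exceed 1, so a two-phase solution exists.
Rachford–Rice: g(ψ) = Σ zᵢ(Kᵢ−1)/(1+ψ(Kᵢ−1)) = 0.
Newton–Raphson from ψ = 0.57:
  ψ = 0.5700: g = -0.11378, g' = -0.6840 → ψ = 0.4037
  ψ = 0.4037: g = -0.00041, g' = -0.6949 → ψ = 0.4031
Converged at ψ = 0.4031.

two-phase, V/F = 0.4031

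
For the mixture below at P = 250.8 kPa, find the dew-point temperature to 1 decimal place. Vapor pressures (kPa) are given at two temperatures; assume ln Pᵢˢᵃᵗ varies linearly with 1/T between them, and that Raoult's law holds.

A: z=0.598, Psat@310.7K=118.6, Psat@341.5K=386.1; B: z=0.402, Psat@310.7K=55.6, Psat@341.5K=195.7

T = 338.7 K

Dew-point temperature: Σzᵢ·P/Pᵢˢᵃᵗ(T) = 1. Interpolate ln Pᵢˢᵃᵗ = aᵢ + bᵢ/T.
  T = 310.7 K: ΣzᵢP/Pᵢˢᵃᵗ = 3.0779
  T = 341.5 K: ΣzᵢP/Pᵢˢᵃᵗ = 0.9036
  T = 326.1 K: ΣzᵢP/Pᵢˢᵃᵗ = 1.6198
  T = 333.8 K: ΣzᵢP/Pᵢˢᵃᵗ = 1.2017
  T = 337.6 K: ΣzᵢP/Pᵢˢᵃᵗ = 1.0423
  T = 339.6 K: ΣzᵢP/Pᵢˢᵃᵗ = 0.9683
Interpolating between 337.6 K and 339.6 K gives T ≈ 338.7 K.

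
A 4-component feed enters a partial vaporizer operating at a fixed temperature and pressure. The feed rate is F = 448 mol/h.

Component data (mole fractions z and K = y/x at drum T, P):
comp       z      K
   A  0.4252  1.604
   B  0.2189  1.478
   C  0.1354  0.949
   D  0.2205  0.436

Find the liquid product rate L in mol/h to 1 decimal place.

L = 69.8 mol/h

Material balance + equilibrium reduce to Σ zᵢ(Kᵢ−1)/(1+ψ(Kᵢ−1)) = 0.
g(0) = ΣzᵢKᵢ − 1 = 0.2302 and g(1) = 1 − Σzᵢ/Kᵢ = -0.0616, so a root lies in (0, 1).
Iterate (Newton) starting at ψ = 0.44:
  ψ = 0.4400: g = 0.11688, g' = -0.2554 → ψ = 0.8976
  ψ = 0.8976: g = -0.01935, g' = -0.3778 → ψ = 0.8464
  ψ = 0.8464: g = -0.00072, g' = -0.3504 → ψ = 0.8443
Converged at ψ = 0.8443.
Then V = ψ·F = 0.8443·448 = 378.2 mol/h and L = F − V = 69.8 mol/h.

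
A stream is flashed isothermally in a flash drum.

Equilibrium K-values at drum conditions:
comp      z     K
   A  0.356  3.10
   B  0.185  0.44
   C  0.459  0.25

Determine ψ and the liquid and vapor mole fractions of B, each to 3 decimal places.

ψ = 0.204, x_B = 0.209, y_B = 0.092

Iterate (Newton) starting at ψ = 0.5:
  ψ = 0.500: g = -0.3300, g' = -1.146 → ψ = 0.212
  ψ = 0.212: g = -0.0098, g' = -1.191 → ψ = 0.204
Converged at ψ = 0.204.
Compositions from xᵢ = zᵢ/(1+ψ(Kᵢ−1)), yᵢ = Kᵢxᵢ:
  A: x = 0.249, y = 0.773
  B: x = 0.209, y = 0.092
  C: x = 0.542, y = 0.135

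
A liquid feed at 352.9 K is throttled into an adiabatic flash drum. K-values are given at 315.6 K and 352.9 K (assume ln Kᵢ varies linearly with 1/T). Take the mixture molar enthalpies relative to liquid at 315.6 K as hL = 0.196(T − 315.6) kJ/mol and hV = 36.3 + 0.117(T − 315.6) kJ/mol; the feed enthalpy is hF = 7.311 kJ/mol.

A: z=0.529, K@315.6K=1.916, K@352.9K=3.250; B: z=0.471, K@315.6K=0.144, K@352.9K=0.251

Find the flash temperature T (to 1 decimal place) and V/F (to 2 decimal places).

Adiabatic flash: solve Rachford–Rice at each trial T, then check hF = ψ·hV(T) + (1−ψ)·hL(T).
  T = 315.6 K: K = (1.916, 0.144), RR gives ψ = 0.104, H_out = 3.768 kJ/mol
  T = 352.9 K: K = (3.250, 0.251), RR gives ψ = 0.497, H_out = 23.885 kJ/mol
  T = 334.2 K: K = (2.531, 0.193), RR gives ψ = 0.348, H_out = 15.758 kJ/mol
  T = 324.9 K: K = (2.211, 0.167), RR gives ψ = 0.246, H_out = 10.584 kJ/mol
  T = 320.2 K: K = (2.059, 0.155), RR gives ψ = 0.181, H_out = 7.419 kJ/mol
  T = 317.9 K: K = (1.987, 0.150), RR gives ψ = 0.145, H_out = 5.675 kJ/mol
Linear interpolation between T = 317.9 (H_out = 5.675) and T = 320.2 (H_out = 7.419) on hF = 7.311 gives T ≈ 320.1 K, at which ψ = 0.18.

T = 320.1 K, V/F = 0.18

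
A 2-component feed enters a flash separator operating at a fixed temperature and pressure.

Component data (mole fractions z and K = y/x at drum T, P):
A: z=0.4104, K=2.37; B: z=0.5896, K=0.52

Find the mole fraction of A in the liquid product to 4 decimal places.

Rachford–Rice: g(β) = Σ zᵢ(Kᵢ−1)/(1+β(Kᵢ−1)) = 0.
Check two-phase: ΣzᵢKᵢ = 1.2792 > 1 and Σzᵢ/Kᵢ = 1.3070 > 1, so g(0) = 0.2792 > 0 and g(1) = -0.3070 < 0.
Binary case is linear: z₁(K₁−1)(1+β(K₂−1)) + z₂(K₂−1)(1+β(K₁−1)) = 0
⇒ β = [z₁(K₁−1)+z₂(K₂−1)] / [−(K₁−1)(K₂−1)] = 0.27924/0.65760 = 0.4246
Compositions from xᵢ = zᵢ/(1+β(Kᵢ−1)), yᵢ = Kᵢxᵢ:
  A: x = 0.2595, y = 0.6149
  B: x = 0.7405, y = 0.3851

x_A = 0.2595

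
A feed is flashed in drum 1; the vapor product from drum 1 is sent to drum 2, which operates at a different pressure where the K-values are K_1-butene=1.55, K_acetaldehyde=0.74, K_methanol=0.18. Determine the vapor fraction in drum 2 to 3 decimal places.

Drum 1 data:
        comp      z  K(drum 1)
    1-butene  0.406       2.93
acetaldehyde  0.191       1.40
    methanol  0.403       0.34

V/F (drum 2) = 0.201

Drum 1:
Material balance + equilibrium reduce to Σ zᵢ(Kᵢ−1)/(1+ψ₁(Kᵢ−1)) = 0.
g(0) = ΣzᵢKᵢ − 1 = 0.594 and g(1) = 1 − Σzᵢ/Kᵢ = -0.460, so a root lies in (0, 1).
Iterate (Newton) starting at ψ₁ = 0.6:
  ψ₁ = 0.600: g = -0.0156, g' = -0.826 → ψ₁ = 0.581
Converged at ψ₁ = 0.581.
Drum-1 compositions:
  1-butene: x = 0.191, y = 0.561
  acetaldehyde: x = 0.155, y = 0.217
  methanol: x = 0.654, y = 0.222
Drum-2 feed = drum-1 vapor: z₂ = (0.5608, 0.2170, 0.2222).
Drum 2:
Rachford–Rice: g(ψ₂) = Σ zᵢ(Kᵢ−1)/(1+ψ₂(Kᵢ−1)) = 0.
Check two-phase: ΣzᵢKᵢ = 1.070 > 1 and Σzᵢ/Kᵢ = 1.890 > 1, so g(0) = 0.070 > 0 and g(1) = -0.890 < 0.
Newton iteration, ψ₂⁰ = 0.5:
  ψ₂ = 0.500: g = -0.1318, g' = -0.553 → ψ₂ = 0.262
  ψ₂ = 0.262: g = -0.0229, g' = -0.389 → ψ₂ = 0.203
  ψ₂ = 0.203: g = -0.0006, g' = -0.369 → ψ₂ = 0.201
Converged at ψ₂ = 0.201.
  1-butene: x = 0.505, y = 0.783
  acetaldehyde: x = 0.229, y = 0.169
  methanol: x = 0.266, y = 0.048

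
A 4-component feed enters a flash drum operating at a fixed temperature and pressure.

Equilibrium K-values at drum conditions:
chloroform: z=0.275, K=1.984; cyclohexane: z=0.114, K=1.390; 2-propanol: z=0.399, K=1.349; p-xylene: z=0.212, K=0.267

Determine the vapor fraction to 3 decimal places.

ψ = 0.680

Material balance + equilibrium reduce to Σ zᵢ(Kᵢ−1)/(1+ψ(Kᵢ−1)) = 0.
g(0) = ΣzᵢKᵢ − 1 = 0.299 and g(1) = 1 − Σzᵢ/Kᵢ = -0.310, so a root lies in (0, 1).
Newton–Raphson from ψ = 0.4:
  ψ = 0.400: g = 0.1350, g' = -0.416 → ψ = 0.725
  ψ = 0.725: g = -0.0278, g' = -0.651 → ψ = 0.682
  ψ = 0.682: g = -0.0013, g' = -0.593 → ψ = 0.680
Converged at ψ = 0.680.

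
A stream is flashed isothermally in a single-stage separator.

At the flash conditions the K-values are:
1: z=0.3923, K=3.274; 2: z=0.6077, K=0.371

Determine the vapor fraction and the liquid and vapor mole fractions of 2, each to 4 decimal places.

ψ = 0.3565, x_2 = 0.7833, y_2 = 0.2906

Binary case is linear: z₁(K₁−1)(1+ψ(K₂−1)) + z₂(K₂−1)(1+ψ(K₁−1)) = 0
⇒ ψ = [z₁(K₁−1)+z₂(K₂−1)] / [−(K₁−1)(K₂−1)] = 0.50985/1.43035 = 0.3565
Compositions from xᵢ = zᵢ/(1+ψ(Kᵢ−1)), yᵢ = Kᵢxᵢ:
  1: x = 0.2167, y = 0.7094
  2: x = 0.7833, y = 0.2906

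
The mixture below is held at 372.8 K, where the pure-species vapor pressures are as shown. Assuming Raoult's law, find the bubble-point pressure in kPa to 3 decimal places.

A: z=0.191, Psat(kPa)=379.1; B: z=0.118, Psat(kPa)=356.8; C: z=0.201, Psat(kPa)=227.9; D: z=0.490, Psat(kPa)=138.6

Pbub = 228.232 kPa

At the bubble point ψ → 0, so ΣzᵢKᵢ = 1 with Kᵢ = Pᵢˢᵃᵗ/P ⇒ P = ΣzᵢPᵢˢᵃᵗ.
P = 0.191·379.1 + 0.118·356.8 + 0.201·227.9 + 0.490·138.6 = 228.232 kPa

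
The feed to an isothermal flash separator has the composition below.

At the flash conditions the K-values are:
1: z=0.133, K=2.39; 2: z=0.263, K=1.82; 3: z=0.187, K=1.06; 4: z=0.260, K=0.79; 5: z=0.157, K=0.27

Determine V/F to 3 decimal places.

Newton–Raphson from V/F = 0.52:
  V/F = 0.520: g = 0.0234, g' = -0.406 → V/F = 0.578
  V/F = 0.578: g = -0.0005, g' = -0.426 → V/F = 0.576
Converged at V/F = 0.576.

V/F = 0.576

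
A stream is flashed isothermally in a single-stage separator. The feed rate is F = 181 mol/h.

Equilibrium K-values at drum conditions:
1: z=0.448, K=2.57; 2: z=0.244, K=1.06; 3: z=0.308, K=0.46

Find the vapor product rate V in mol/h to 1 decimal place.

Material balance + equilibrium reduce to Σ zᵢ(Kᵢ−1)/(1+ψ(Kᵢ−1)) = 0.
g(0) = ΣzᵢKᵢ − 1 = 0.552 and g(1) = 1 − Σzᵢ/Kᵢ = -0.074, so a root lies in (0, 1).
Newton iteration, ψ⁰ = 0.33:
  ψ = 0.330: g = 0.2753, g' = -0.613 → ψ = 0.779
  ψ = 0.779: g = 0.0433, g' = -0.492 → ψ = 0.867
  ψ = 0.867: g = -0.0010, g' = -0.516 → ψ = 0.865
Converged at ψ = 0.865.
Then V = ψ·F = 0.8652·181 = 156.6 mol/h and L = F − V = 24.4 mol/h.

V = 156.6 mol/h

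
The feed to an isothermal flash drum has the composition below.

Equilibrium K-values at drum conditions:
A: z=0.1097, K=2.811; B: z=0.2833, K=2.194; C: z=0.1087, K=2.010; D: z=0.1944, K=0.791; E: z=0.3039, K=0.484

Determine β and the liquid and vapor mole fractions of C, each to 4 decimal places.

β = 0.7978, x_C = 0.0602, y_C = 0.1210

Material balance + equilibrium reduce to Σ zᵢ(Kᵢ−1)/(1+β(Kᵢ−1)) = 0.
g(0) = ΣzᵢKᵢ − 1 = 0.4493 and g(1) = 1 − Σzᵢ/Kᵢ = -0.0959, so a root lies in (0, 1).
Newton iteration, β⁰ = 0.51:
  β = 0.5100: g = 0.12768, g' = -0.4612 → β = 0.7868
  β = 0.7868: g = 0.00488, g' = -0.4445 → β = 0.7978
Converged at β = 0.7978.
Compositions from xᵢ = zᵢ/(1+β(Kᵢ−1)), yᵢ = Kᵢxᵢ:
  A: x = 0.0449, y = 0.1261
  B: x = 0.1451, y = 0.3183
  C: x = 0.0602, y = 0.1210
  D: x = 0.2333, y = 0.1845
  E: x = 0.5165, y = 0.2500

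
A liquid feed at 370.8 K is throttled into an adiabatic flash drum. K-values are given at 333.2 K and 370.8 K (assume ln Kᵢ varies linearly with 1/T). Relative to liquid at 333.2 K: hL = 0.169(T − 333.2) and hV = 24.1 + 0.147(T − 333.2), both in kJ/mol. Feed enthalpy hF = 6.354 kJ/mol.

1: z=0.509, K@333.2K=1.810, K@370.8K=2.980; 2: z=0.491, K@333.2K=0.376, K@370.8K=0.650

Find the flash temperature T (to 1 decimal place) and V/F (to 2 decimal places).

Adiabatic flash: solve Rachford–Rice at each trial T, then check hF = ψ·hV(T) + (1−ψ)·hL(T).
  T = 333.2 K: K = (1.810, 0.376), RR gives ψ = 0.210, H_out = 5.050 kJ/mol
  T = 370.8 K: K = (2.980, 0.650), RR gives ψ = 1.000, H_out = 29.627 kJ/mol
  T = 352.0 K: K = (2.354, 0.502), RR gives ψ = 0.659, H_out = 18.778 kJ/mol
  T = 342.6 K: K = (2.071, 0.436), RR gives ψ = 0.444, H_out = 12.203 kJ/mol
  T = 337.9 K: K = (1.938, 0.405), RR gives ψ = 0.333, H_out = 8.774 kJ/mol
  T = 335.5 K: K = (1.872, 0.390), RR gives ψ = 0.272, H_out = 6.921 kJ/mol
Linear interpolation between T = 333.2 (H_out = 5.050) and T = 335.5 (H_out = 6.921) on hF = 6.354 gives T ≈ 334.8 K, at which ψ = 0.25.

T = 334.8 K, V/F = 0.25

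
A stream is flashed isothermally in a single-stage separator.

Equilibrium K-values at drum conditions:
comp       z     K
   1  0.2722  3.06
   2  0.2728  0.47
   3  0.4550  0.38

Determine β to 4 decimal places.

β = 0.1108

Material balance + equilibrium reduce to Σ zᵢ(Kᵢ−1)/(1+β(Kᵢ−1)) = 0.
Feasibility: ΣzᵢKᵢ = 1.1340, Σzᵢ/Kᵢ = 1.8667 — both > 1, two phases present.
Newton–Raphson from β = 0.5:
  β = 0.5000: g = -0.32933, g' = -0.7895 → β = 0.0829
  β = 0.0829: g = 0.03036, g' = -1.1210 → β = 0.1100
  β = 0.1100: g = 0.00091, g' = -1.0557 → β = 0.1108
Converged at β = 0.1108.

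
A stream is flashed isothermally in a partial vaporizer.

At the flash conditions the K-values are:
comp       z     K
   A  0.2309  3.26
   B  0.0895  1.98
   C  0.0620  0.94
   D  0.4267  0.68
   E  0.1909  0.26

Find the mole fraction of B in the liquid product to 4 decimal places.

Let ψ = V/F and solve Σ zᵢ(Kᵢ−1)/(1+ψ(Kᵢ−1)) = 0.
Feasibility: ΣzᵢKᵢ = 1.3280, Σzᵢ/Kᵢ = 1.5437 — both > 1, two phases present.
Newton iteration, ψ⁰ = 0.5:
  ψ = 0.5000: g = -0.08676, g' = -0.6242 → ψ = 0.3610
  ψ = 0.3610: g = 0.00122, g' = -0.6553 → ψ = 0.3629
Converged at ψ = 0.3629.
Compositions from xᵢ = zᵢ/(1+ψ(Kᵢ−1)), yᵢ = Kᵢxᵢ:
  A: x = 0.1269, y = 0.4136
  B: x = 0.0660, y = 0.1307
  C: x = 0.0634, y = 0.0596
  D: x = 0.4828, y = 0.3283
  E: x = 0.2610, y = 0.0679

x_B = 0.0660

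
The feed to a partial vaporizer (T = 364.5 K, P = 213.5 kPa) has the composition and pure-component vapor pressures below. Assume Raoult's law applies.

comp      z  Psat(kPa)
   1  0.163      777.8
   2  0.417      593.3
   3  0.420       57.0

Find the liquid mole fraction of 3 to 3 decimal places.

Raoult's law: Kᵢ = Pᵢˢᵃᵗ/P = Pᵢˢᵃᵗ/213.5.
  K_1 = 777.8/213.5 = 3.64309, K_2 = 593.3/213.5 = 2.77892, K_3 = 57.0/213.5 = 0.26698
Rachford–Rice: g(V/F) = Σ zᵢ(Kᵢ−1)/(1+V/F(Kᵢ−1)) = 0.
Feasibility: ΣzᵢKᵢ = 1.865, Σzᵢ/Kᵢ = 1.768 — both > 1, two phases present.
Iterate (Newton) starting at V/F = 0.5:
  V/F = 0.500: g = 0.0922, g' = -1.143 → V/F = 0.581
  V/F = 0.581: g = -0.0011, g' = -1.181 → V/F = 0.580
Converged at V/F = 0.580.
Compositions from xᵢ = zᵢ/(1+V/F(Kᵢ−1)), yᵢ = Kᵢxᵢ:
  1: x = 0.064, y = 0.235
  2: x = 0.205, y = 0.571
  3: x = 0.730, y = 0.195

x_3 = 0.730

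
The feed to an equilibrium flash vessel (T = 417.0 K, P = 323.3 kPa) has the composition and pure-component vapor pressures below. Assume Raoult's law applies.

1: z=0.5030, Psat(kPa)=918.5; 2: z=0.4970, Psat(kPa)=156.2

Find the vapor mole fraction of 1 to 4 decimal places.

y_1 = 0.6228

Raoult's law: Kᵢ = Pᵢˢᵃᵗ/P = Pᵢˢᵃᵗ/323.3.
  K_1 = 918.5/323.3 = 2.841015, K_2 = 156.2/323.3 = 0.483143
Rachford–Rice: g(ψ) = Σ zᵢ(Kᵢ−1)/(1+ψ(Kᵢ−1)) = 0.
Feasibility: ΣzᵢKᵢ = 1.6692, Σzᵢ/Kᵢ = 1.2057 — both > 1, two phases present.
Newton iteration, ψ⁰ = 0.5:
  ψ = 0.5000: g = 0.13578, g' = -0.7037 → ψ = 0.6930
  ψ = 0.6930: g = 0.00668, g' = -0.6515 → ψ = 0.7032
Converged at ψ = 0.7032.
Compositions from xᵢ = zᵢ/(1+ψ(Kᵢ−1)), yᵢ = Kᵢxᵢ:
  1: x = 0.2192, y = 0.6228
  2: x = 0.7808, y = 0.3772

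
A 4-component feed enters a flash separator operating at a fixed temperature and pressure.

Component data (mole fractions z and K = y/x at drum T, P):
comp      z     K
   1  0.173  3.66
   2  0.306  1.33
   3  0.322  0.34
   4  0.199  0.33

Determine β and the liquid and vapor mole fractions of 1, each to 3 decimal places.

Rachford–Rice: g(β) = Σ zᵢ(Kᵢ−1)/(1+β(Kᵢ−1)) = 0.
g(0) = ΣzᵢKᵢ − 1 = 0.215 and g(1) = 1 − Σzᵢ/Kᵢ = -0.827, so a root lies in (0, 1).
Newton iteration, β⁰ = 0.59:
  β = 0.590: g = -0.3049, g' = -0.829 → β = 0.222
  β = 0.222: g = -0.0225, g' = -0.828 → β = 0.195
  β = 0.195: g = 0.0005, g' = -0.863 → β = 0.196
Converged at β = 0.196.
Compositions from xᵢ = zᵢ/(1+β(Kᵢ−1)), yᵢ = Kᵢxᵢ:
  1: x = 0.114, y = 0.416
  2: x = 0.287, y = 0.382
  3: x = 0.370, y = 0.126
  4: x = 0.229, y = 0.076

β = 0.196, x_1 = 0.114, y_1 = 0.416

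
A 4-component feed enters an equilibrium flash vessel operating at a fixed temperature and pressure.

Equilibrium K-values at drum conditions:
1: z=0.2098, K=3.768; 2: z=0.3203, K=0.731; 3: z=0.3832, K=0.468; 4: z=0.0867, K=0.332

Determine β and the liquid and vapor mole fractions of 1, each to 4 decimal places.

β = 0.1863, x_1 = 0.1384, y_1 = 0.5216

Let β = V/F and solve Σ zᵢ(Kᵢ−1)/(1+β(Kᵢ−1)) = 0.
Feasibility: ΣzᵢKᵢ = 1.2328, Σzᵢ/Kᵢ = 1.5738 — both > 1, two phases present.
Newton iteration, β⁰ = 0.32:
  β = 0.3200: g = -0.10567, g' = -0.6999 → β = 0.1690
  β = 0.1690: g = 0.01608, g' = -0.9516 → β = 0.1859
  β = 0.1859: g = 0.00035, g' = -0.9104 → β = 0.1863
Converged at β = 0.1863.
Compositions from xᵢ = zᵢ/(1+β(Kᵢ−1)), yᵢ = Kᵢxᵢ:
  1: x = 0.1384, y = 0.5216
  2: x = 0.3372, y = 0.2465
  3: x = 0.4254, y = 0.1991
  4: x = 0.0990, y = 0.0329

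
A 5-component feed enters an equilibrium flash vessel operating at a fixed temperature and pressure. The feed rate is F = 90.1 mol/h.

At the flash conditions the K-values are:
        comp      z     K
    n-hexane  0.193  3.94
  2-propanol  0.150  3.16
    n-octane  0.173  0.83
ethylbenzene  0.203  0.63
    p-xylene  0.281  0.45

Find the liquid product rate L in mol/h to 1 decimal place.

L = 38.1 mol/h

Rachford–Rice: g(ψ) = Σ zᵢ(Kᵢ−1)/(1+ψ(Kᵢ−1)) = 0.
g(0) = ΣzᵢKᵢ − 1 = 0.632 and g(1) = 1 − Σzᵢ/Kᵢ = -0.252, so a root lies in (0, 1).
Newton–Raphson from ψ = 0.54:
  ψ = 0.540: g = 0.0228, g' = -0.620 → ψ = 0.577
Converged at ψ = 0.577.
Then V = ψ·F = 0.5773·90.1 = 52.0 mol/h and L = F − V = 38.1 mol/h.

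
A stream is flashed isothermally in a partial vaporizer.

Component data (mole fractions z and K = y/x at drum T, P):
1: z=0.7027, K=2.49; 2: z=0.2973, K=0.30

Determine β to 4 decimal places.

β = 0.8043

Rachford–Rice: g(β) = Σ zᵢ(Kᵢ−1)/(1+β(Kᵢ−1)) = 0.
g(0) = ΣzᵢKᵢ − 1 = 0.8389 and g(1) = 1 − Σzᵢ/Kᵢ = -0.2732, so a root lies in (0, 1).
Binary case is linear: z₁(K₁−1)(1+β(K₂−1)) + z₂(K₂−1)(1+β(K₁−1)) = 0
⇒ β = [z₁(K₁−1)+z₂(K₂−1)] / [−(K₁−1)(K₂−1)] = 0.83891/1.04300 = 0.8043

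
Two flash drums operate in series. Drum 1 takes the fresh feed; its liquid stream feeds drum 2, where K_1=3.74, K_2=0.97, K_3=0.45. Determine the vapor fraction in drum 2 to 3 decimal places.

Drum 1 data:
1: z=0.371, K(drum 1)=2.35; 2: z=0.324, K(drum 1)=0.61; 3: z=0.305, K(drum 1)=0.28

Drum 1:
Newton–Raphson from ψ₁ = 0.51:
  ψ₁ = 0.510: g = -0.2081, g' = -0.709 → ψ₁ = 0.216
  ψ₁ = 0.216: g = -0.0105, g' = -0.686 → ψ₁ = 0.201
Converged at ψ₁ = 0.201.
Drum-1 compositions:
  1: x = 0.292, y = 0.686
  2: x = 0.352, y = 0.214
  3: x = 0.357, y = 0.100
Drum-2 feed = drum-1 liquid: z₂ = (0.2918, 0.3516, 0.3566).
Drum 2:
Rachford–Rice: g(ψ₂) = Σ zᵢ(Kᵢ−1)/(1+ψ₂(Kᵢ−1)) = 0.
Feasibility: ΣzᵢKᵢ = 1.593, Σzᵢ/Kᵢ = 1.233 — both > 1, two phases present.
Newton iteration, ψ₂⁰ = 0.52:
  ψ₂ = 0.520: g = 0.0443, g' = -0.585 → ψ₂ = 0.596
  ψ₂ = 0.596: g = 0.0012, g' = -0.555 → ψ₂ = 0.598
Converged at ψ₂ = 0.598.
  1: x = 0.111, y = 0.414
  2: x = 0.358, y = 0.347
  3: x = 0.531, y = 0.239

V/F (drum 2) = 0.598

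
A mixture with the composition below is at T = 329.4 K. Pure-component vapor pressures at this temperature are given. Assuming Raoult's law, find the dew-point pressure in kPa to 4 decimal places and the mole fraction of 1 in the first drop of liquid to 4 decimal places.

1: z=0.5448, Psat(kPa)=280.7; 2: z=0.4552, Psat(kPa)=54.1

At the dew point ψ → 1, so Σzᵢ/Kᵢ = 1 with Kᵢ = Pᵢˢᵃᵗ/P ⇒ 1/P = Σzᵢ/Pᵢˢᵃᵗ.
1/P = 0.5448/280.7 + 0.4552/54.1 = 0.0103549 ⇒ P = 96.5725 kPa
xᵢ = zᵢP/Pᵢˢᵃᵗ ⇒ x_1 = 0.5448·96.5725/280.7 = 0.1874

Pdew = 96.5725 kPa, x_1 = 0.1874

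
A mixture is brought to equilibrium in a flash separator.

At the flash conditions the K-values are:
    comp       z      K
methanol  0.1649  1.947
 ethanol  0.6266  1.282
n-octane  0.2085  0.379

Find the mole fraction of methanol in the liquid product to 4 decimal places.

x_methanol = 0.0972

Let ψ = V/F and solve Σ zᵢ(Kᵢ−1)/(1+ψ(Kᵢ−1)) = 0.
Feasibility: ΣzᵢKᵢ = 1.2034, Σzᵢ/Kᵢ = 1.1236 — both > 1, two phases present.
Iterate (Newton) starting at ψ = 0.5:
  ψ = 0.5000: g = 0.07306, g' = -0.2755 → ψ = 0.7652
  ψ = 0.7652: g = -0.01082, g' = -0.3753 → ψ = 0.7363
  ψ = 0.7363: g = -0.00025, g' = -0.3585 → ψ = 0.7357
Converged at ψ = 0.7357.
Compositions from xᵢ = zᵢ/(1+ψ(Kᵢ−1)), yᵢ = Kᵢxᵢ:
  methanol: x = 0.0972, y = 0.1892
  ethanol: x = 0.5189, y = 0.6653
  n-octane: x = 0.3839, y = 0.1455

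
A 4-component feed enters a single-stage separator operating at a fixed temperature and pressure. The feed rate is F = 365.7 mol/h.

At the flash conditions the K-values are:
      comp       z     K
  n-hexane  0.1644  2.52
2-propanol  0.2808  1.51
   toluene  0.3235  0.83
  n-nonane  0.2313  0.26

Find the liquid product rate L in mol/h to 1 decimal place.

L = 241.6 mol/h

Newton–Raphson from β = 0.32:
  β = 0.3200: g = 0.00880, g' = -0.4538 → β = 0.3394
Converged at β = 0.3394.
Then V = β·F = 0.3394·365.7 = 124.1 mol/h and L = F − V = 241.6 mol/h.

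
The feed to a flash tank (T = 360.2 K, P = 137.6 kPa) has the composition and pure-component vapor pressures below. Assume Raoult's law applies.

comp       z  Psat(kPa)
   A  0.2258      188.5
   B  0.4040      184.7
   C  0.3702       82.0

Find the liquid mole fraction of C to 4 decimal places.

x_C = 0.4657

Raoult's law: Kᵢ = Pᵢˢᵃᵗ/P = Pᵢˢᵃᵗ/137.6.
  K_A = 188.5/137.6 = 1.369913, K_B = 184.7/137.6 = 1.342297, K_C = 82.0/137.6 = 0.595930
Let ψ = V/F and solve Σ zᵢ(Kᵢ−1)/(1+ψ(Kᵢ−1)) = 0.
Feasibility: ΣzᵢKᵢ = 1.0722, Σzᵢ/Kᵢ = 1.0870 — both > 1, two phases present.
Iterate (Newton) starting at ψ = 0.5:
  ψ = 0.5000: g = 0.00111, g' = -0.1514 → ψ = 0.5073
Converged at ψ = 0.5073.
Compositions from xᵢ = zᵢ/(1+ψ(Kᵢ−1)), yᵢ = Kᵢxᵢ:
  A: x = 0.1901, y = 0.2605
  B: x = 0.3442, y = 0.4621
  C: x = 0.4657, y = 0.2775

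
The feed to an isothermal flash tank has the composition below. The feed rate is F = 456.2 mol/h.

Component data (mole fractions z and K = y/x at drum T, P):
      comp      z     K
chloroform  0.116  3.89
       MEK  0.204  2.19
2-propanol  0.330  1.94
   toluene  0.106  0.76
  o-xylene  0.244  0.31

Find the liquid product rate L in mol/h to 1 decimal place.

Newton iteration, V/F⁰ = 0.39:
  V/F = 0.390: g = 0.2920, g' = -0.730 → V/F = 0.790
  V/F = 0.790: g = 0.0037, g' = -0.833 → V/F = 0.795
  V/F = 0.795: g = -0.0000, g' = -0.840 → V/F = 0.794
Converged at V/F = 0.794.
Then V = V/F·F = 0.7945·456.2 = 362.4 mol/h and L = F − V = 93.8 mol/h.

L = 93.8 mol/h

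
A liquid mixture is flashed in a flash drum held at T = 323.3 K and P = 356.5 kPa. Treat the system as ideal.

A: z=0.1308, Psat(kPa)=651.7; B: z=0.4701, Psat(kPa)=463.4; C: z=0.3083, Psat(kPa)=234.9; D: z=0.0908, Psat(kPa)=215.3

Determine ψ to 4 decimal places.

ψ = 0.6816

Raoult's law: Kᵢ = Pᵢˢᵃᵗ/P = Pᵢˢᵃᵗ/356.5.
  K_A = 651.7/356.5 = 1.828050, K_B = 463.4/356.5 = 1.299860, K_C = 234.9/356.5 = 0.658906, K_D = 215.3/356.5 = 0.603927
Rachford–Rice: g(ψ) = Σ zᵢ(Kᵢ−1)/(1+ψ(Kᵢ−1)) = 0.
Feasibility: ΣzᵢKᵢ = 1.1082, Σzᵢ/Kᵢ = 1.0515 — both > 1, two phases present.
Newton iteration, ψ⁰ = 0.5:
  ψ = 0.5000: g = 0.02756, g' = -0.1511 → ψ = 0.6824
  ψ = 0.6824: g = -0.00012, g' = -0.1534 → ψ = 0.6816
Converged at ψ = 0.6816.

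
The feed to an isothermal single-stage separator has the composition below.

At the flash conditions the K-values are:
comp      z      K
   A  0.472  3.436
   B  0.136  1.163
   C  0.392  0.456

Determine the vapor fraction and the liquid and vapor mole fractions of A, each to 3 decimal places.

Let ψ = V/F and solve Σ zᵢ(Kᵢ−1)/(1+ψ(Kᵢ−1)) = 0.
g(0) = ΣzᵢKᵢ − 1 = 0.959 and g(1) = 1 − Σzᵢ/Kᵢ = -0.114, so a root lies in (0, 1).
Newton iteration, ψ⁰ = 0.45:
  ψ = 0.450: g = 0.2868, g' = -0.844 → ψ = 0.790
  ψ = 0.790: g = 0.0390, g' = -0.687 → ψ = 0.847
  ψ = 0.847: g = -0.0003, g' = -0.700 → ψ = 0.846
Converged at ψ = 0.846.
Compositions from xᵢ = zᵢ/(1+ψ(Kᵢ−1)), yᵢ = Kᵢxᵢ:
  A: x = 0.154, y = 0.530
  B: x = 0.120, y = 0.139
  C: x = 0.726, y = 0.331

ψ = 0.846, x_A = 0.154, y_A = 0.530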